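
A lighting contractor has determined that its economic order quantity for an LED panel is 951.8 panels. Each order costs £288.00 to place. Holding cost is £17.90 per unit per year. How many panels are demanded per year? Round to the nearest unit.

Squaring Q* = √(2DS/H) gives Q*² = 2DS/H.
From Q* = √(2DS/H): D = Q*²H / (2S) = 951.8² × 17.9 / (2 × 288) = 28152.823.

D ≈ 28,153 panels per year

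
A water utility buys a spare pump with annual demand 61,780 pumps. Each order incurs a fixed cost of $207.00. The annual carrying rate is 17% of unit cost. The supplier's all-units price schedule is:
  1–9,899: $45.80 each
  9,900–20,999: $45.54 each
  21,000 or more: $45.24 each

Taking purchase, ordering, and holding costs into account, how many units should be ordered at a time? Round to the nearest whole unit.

Q* ≈ 1,812 pumps

Holding cost per unit per year at price C is H = 0.17·C.
For each price level, check whether its EOQ is feasible; otherwise the best quantity at that price is the breakpoint.
EOQ at $45.80 = 1812.5 (feasible in tier 1): TC = 61,780×$45.80 + (61,780/1812.5)×207 + (1812.5/2)×0.17×$45.80 = $2,843,635.76.
EOQ at $45.54 = 1817.6 < 9900, so use break Q=9900: TC = 61,780×$45.54 + (61,780/9900.0)×207 + (9900.0/2)×0.17×$45.54 = $2,853,074.87.
EOQ at $45.24 = 1823.6 < 21000, so use break Q=21000: TC = 61,780×$45.24 + (61,780/21000.0)×207 + (21000.0/2)×0.17×$45.24 = $2,876,289.57.
Lowest total cost is $2,843,635.76 at Q = 1812.5.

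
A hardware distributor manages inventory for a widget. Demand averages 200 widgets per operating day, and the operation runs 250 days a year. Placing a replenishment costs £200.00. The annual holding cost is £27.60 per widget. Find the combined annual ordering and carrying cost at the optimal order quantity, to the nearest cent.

TC* ≈ £23,494.68

Annual demand D = 200 × 250 = 50,000.
Q* = √(2DS/H) = √(2 × 50,000 × 200 / 27.6) ≈ 851.26.
At the optimum the two cost components are equal, so total cost = 2·(Q*/2)H = Q*·H.
Minimum total = √(2DSH) = √(2 × 50,000 × 200 × 27.6) ≈ 23494.680.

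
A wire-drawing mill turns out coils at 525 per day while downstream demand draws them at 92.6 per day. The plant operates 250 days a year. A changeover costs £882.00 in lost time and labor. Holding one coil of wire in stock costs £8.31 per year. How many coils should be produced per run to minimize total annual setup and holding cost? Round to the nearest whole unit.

Q* ≈ 2,443 coils

Annual demand D = 92.6 × 250 = 23,150.
Production build-up factor (1 − d/p) = 1 − 92.6/525 = 0.8236.
Q* = √(2DS / (H(1 − d/p))) = √(2 × 23,150 × 882 / (8.31 × 0.8236)).
= √(40,836,600 / 6.8443) ≈ 2442.649.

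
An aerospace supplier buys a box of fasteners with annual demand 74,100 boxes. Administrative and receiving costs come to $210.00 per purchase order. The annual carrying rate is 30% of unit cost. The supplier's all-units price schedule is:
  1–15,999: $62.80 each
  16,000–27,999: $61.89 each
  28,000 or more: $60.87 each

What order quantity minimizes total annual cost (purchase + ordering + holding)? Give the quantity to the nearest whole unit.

Q* ≈ 1,285 boxes

Holding cost per unit per year at price C is H = 0.30·C.
For each price level, check whether its EOQ is feasible; otherwise the best quantity at that price is the breakpoint.
EOQ at $62.80 = 1285.3 (feasible in tier 1): TC = 74,100×$62.80 + (74,100/1285.3)×210 + (1285.3/2)×0.30×$62.80 = $4,677,694.43.
EOQ at $61.89 = 1294.7 < 16000, so use break Q=16000: TC = 74,100×$61.89 + (74,100/16000.0)×210 + (16000.0/2)×0.30×$61.89 = $4,735,557.56.
EOQ at $60.87 = 1305.5 < 28000, so use break Q=28000: TC = 74,100×$60.87 + (74,100/28000.0)×210 + (28000.0/2)×0.30×$60.87 = $4,766,676.75.
Lowest total cost is $4,677,694.43 at Q = 1285.3.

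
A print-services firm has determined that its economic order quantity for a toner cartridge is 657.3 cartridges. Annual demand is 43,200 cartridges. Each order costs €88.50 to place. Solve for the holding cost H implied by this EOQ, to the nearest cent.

H ≈ €17.70

Invert the EOQ relation Q*² = 2DS/H.
From Q* = √(2DS/H): H = 2DS / Q*² = 2 × 43,200 × 88.5 / 657.3² = 17.6982.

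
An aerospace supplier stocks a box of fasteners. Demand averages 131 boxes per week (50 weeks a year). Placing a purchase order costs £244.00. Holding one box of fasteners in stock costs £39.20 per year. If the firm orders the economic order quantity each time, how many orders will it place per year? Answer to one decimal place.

N ≈ 22.9 orders per year

Annual demand D = 131 × 50 = 6,550.
The optimal lot size = √(2DS/H) = √(2 × 6,550 × 244 / 39.2) ≈ 285.55.
Orders per year = D / Q* = 6,550 / 285.55 ≈ 22.938.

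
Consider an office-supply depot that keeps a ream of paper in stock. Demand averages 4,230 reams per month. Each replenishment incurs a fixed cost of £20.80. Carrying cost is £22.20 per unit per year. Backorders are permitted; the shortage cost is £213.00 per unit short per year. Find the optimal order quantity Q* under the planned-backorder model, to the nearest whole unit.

Q* ≈ 324 reams

Annual demand D = 4,230 × 12 = 50,760.
With planned backorders, Q* = √(2DS/H) · √((H+B)/B).
√(2DS/H) = √(2 × 50,760 × 20.8 / 22.2) = 308.412.
√((H+B)/B) = √((22.2+213)/213) = 1.0508.
Q* ≈ 324.086.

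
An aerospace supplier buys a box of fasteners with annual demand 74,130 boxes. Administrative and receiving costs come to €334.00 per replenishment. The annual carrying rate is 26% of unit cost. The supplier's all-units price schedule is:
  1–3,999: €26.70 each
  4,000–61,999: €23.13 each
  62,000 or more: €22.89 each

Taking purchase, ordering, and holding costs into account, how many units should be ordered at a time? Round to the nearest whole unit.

Q* ≈ 4,000 boxes

Holding cost per unit per year at price C is H = 0.26·C.
For each price level, check whether its EOQ is feasible; otherwise the best quantity at that price is the breakpoint.
EOQ at €26.70 = 2670.8 (feasible in tier 1): TC = 74,130×€26.70 + (74,130/2670.8)×334 + (2670.8/2)×0.26×€26.70 = €1,997,811.76.
EOQ at €23.13 = 2869.5 < 4000, so use break Q=4000: TC = 74,130×€23.13 + (74,130/4000.0)×334 + (4000.0/2)×0.26×€23.13 = €1,732,844.35.
EOQ at €22.89 = 2884.5 < 62000, so use break Q=62000: TC = 74,130×€22.89 + (74,130/62000.0)×334 + (62000.0/2)×0.26×€22.89 = €1,881,728.45.
Lowest total cost is €1,732,844.35 at Q = 4000.0.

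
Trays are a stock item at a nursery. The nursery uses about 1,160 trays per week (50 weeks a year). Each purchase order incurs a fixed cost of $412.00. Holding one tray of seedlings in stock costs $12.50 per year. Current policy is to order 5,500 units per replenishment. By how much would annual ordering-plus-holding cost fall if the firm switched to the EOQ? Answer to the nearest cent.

Annual demand D = 1,160 × 50 = 58,000.
EOQ = √(2DS/H) = √(2 × 58,000 × 412 / 12.5) ≈ 1955.34.
Cost at Q* = (D/Q*)S + (Q*/2)H = √(2DSH) ≈ $24,441.77.
Cost at Q = 5,500: (58,000/5,500)×412 + (5,500/2)×12.5 = $4,344.73 + $34,375.00 = $38,719.73.
Excess = $38,719.73 − $24,441.77 = $14,277.96.

Extra cost ≈ $14,277.96 per year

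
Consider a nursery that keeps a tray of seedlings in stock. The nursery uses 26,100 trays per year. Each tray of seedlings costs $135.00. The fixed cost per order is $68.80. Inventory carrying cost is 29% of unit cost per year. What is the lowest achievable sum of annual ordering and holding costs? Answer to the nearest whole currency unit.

TC* ≈ $11,858

Holding cost H = 0.29 × $135.00 = $39.1500 per unit per year.
Q* = √(2DS/H) = √(2 × 26,100 × 68.8 / 39.15) ≈ 302.88.
At Q*, ordering cost (D/Q*)S equals holding cost (Q*/2)H, each = √(DSH/2).
Minimum total = √(2DSH) = √(2 × 26,100 × 68.8 × 39.15) ≈ 11857.561.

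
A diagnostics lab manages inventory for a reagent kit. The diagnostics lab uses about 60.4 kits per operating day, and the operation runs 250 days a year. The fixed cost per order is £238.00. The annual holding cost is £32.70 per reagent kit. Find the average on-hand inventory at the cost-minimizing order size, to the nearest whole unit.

Average inventory ≈ 234 kits

Annual demand D = 60.4 × 250 = 15,100.
The optimal lot size = √(2DS/H) = √(2 × 15,100 × 238 / 32.7) ≈ 468.83.
Average inventory = Q*/2 ≈ 468.83 / 2 = 234.416.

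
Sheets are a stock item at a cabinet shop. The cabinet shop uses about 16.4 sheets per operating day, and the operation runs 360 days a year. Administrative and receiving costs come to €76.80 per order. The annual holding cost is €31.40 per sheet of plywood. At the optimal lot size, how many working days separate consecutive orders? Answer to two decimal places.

Annual demand D = 16.4 × 360 = 5,904.
The optimal lot size = √(2DS/H) = √(2 × 5,904 × 76.8 / 31.4) ≈ 169.94.
Cycle time = Q*/D × 360 = 169.94 / 5,904 × 360 ≈ 10.362 days.

T ≈ 10.36 days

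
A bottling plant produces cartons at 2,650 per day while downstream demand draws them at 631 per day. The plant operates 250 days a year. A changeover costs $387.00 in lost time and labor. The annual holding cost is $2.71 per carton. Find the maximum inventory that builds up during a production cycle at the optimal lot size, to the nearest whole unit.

I_max ≈ 5,859 cartons

Annual demand D = 631 × 250 = 157,750.
Production build-up factor (1 − d/p) = 1 − 631/2,650 = 0.7619.
Q* = √(2DS / (H(1 − d/p))) = √(2 × 157,750 × 387 / (2.71 × 0.7619)).
= √(122,098,500 / 2.0647) ≈ 7689.982.
Maximum inventory = Q*(1 − d/p) = 7689.982 × 0.7619 ≈ 5858.895.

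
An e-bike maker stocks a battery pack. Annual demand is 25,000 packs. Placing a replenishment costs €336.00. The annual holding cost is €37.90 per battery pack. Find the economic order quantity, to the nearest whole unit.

EOQ = √(2DS / H) = √(2 × 25,000 × 336 / 37.9).
= √(16,800,000 / 37.9) = √443,271.7678 ≈ 665.787.

Q* ≈ 666 packs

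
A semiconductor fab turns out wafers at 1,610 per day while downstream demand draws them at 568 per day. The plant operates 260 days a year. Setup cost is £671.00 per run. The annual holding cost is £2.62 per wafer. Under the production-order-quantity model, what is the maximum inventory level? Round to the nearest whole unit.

I_max ≈ 6,997 wafers

Annual demand D = 568 × 260 = 147,680.
Production build-up factor (1 − d/p) = 1 − 568/1,610 = 0.6472.
Q* = √(2DS / (H(1 − d/p))) = √(2 × 147,680 × 671 / (2.62 × 0.6472)).
= √(198,186,560 / 1.6957) ≈ 10810.992.
Maximum inventory = Q*(1 − d/p) = 10810.992 × 0.6472 ≈ 6996.928.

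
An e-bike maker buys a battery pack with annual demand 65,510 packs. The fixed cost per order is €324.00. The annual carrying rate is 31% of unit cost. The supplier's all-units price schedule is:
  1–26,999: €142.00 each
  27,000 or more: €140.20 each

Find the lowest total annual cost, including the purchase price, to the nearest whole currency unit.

Holding cost per unit per year at price C is H = 0.31·C.
Candidates are each tier's EOQ (if it falls in that tier) and each price-break quantity.
EOQ at €142.00 = 982.0 (feasible in tier 1): TC = 65,510×€142.00 + (65,510/982.0)×324 + (982.0/2)×0.31×€142.00 = €9,345,648.12.
EOQ at €140.20 = 988.3 < 27000, so use break Q=27000: TC = 65,510×€140.20 + (65,510/27000.0)×324 + (27000.0/2)×0.31×€140.20 = €9,772,025.12.
Lowest total cost among the candidates is at Q = 982.0.

TC* ≈ €9,345,648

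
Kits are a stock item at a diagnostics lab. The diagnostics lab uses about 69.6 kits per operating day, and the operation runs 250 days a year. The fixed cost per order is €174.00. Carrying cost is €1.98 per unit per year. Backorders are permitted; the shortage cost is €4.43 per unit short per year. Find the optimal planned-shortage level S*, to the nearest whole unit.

Annual demand D = 69.6 × 250 = 17,400.
With planned backorders, Q* = √(2DS/H) · √((H+B)/B).
√(2DS/H) = √(2 × 17,400 × 174 / 1.98) = 1748.766.
√((H+B)/B) = √((1.98+4.43)/4.43) = 1.2029.
Q* ≈ 2103.579.
S* = Q* · H/(H+B) = 2103.579 × 1.98/6.41 ≈ 649.779.

S* ≈ 650 kits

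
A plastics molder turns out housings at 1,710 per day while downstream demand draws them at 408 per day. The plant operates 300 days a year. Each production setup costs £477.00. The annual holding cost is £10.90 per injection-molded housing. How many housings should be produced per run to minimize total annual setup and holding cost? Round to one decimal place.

Q* ≈ 3,751.0 housings

Annual demand D = 408 × 300 = 122,400.
Production build-up factor (1 − d/p) = 1 − 408/1,710 = 0.7614.
Q* = √(2DS / (H(1 − d/p))) = √(2 × 122,400 × 477 / (10.9 × 0.7614)).
= √(116,769,600 / 8.2993) ≈ 3750.975.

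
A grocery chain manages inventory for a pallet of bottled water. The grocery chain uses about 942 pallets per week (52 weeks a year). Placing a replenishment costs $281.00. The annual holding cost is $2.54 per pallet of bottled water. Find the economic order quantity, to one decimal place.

Annual demand D = 942 × 52 = 48,984.
EOQ = √(2DS / H) = √(2 × 48,984 × 281 / 2.54).
= √(27,529,008 / 2.54) = √10,838,192.126 ≈ 3292.141.

Q* ≈ 3,292.1 pallets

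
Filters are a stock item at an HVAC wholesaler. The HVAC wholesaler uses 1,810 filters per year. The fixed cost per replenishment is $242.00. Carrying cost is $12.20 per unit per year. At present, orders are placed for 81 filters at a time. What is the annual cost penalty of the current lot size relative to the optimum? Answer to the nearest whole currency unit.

Extra cost ≈ $2,633 per year

EOQ = √(2DS/H) = √(2 × 1,810 × 242 / 12.2) ≈ 267.97.
Cost at Q* = (D/Q*)S + (Q*/2)H = √(2DSH) ≈ $3,269.20.
Cost at Q = 81: (1,810/81)×242 + (81/2)×12.2 = $5,407.65 + $494.10 = $5,901.75.
Excess = $5,901.75 − $3,269.20 = $2,632.55.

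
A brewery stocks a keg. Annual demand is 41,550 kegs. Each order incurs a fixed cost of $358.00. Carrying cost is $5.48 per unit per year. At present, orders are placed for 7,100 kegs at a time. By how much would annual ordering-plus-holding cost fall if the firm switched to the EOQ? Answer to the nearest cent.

Extra cost ≈ $8,780.78 per year

EOQ = √(2DS/H) = √(2 × 41,550 × 358 / 5.48) ≈ 2329.98.
Cost at Q* = (D/Q*)S + (Q*/2)H = √(2DSH) ≈ $12,768.28.
Cost at Q = 7,100: (41,550/7,100)×358 + (7,100/2)×5.48 = $2,095.06 + $19,454.00 = $21,549.06.
Excess = $21,549.06 − $12,768.28 = $8,780.78.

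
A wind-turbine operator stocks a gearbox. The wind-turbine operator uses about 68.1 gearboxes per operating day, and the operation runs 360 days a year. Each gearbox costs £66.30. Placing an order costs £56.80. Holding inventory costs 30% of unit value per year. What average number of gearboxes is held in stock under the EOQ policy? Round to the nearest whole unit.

Annual demand D = 68.1 × 360 = 24,516.
Holding cost H = 0.30 × £66.30 = £19.8900 per unit per year.
EOQ = √(2DS/H) = √(2 × 24,516 × 56.8 / 19.89) ≈ 374.19.
Average inventory = Q*/2 ≈ 374.19 / 2 = 187.097.

Average inventory ≈ 187 gearboxes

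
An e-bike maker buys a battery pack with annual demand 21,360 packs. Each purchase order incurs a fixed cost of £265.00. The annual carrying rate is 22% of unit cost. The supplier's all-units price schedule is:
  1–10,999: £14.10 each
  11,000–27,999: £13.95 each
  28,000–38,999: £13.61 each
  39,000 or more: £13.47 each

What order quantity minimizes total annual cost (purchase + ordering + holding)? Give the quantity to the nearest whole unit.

Holding cost per unit per year at price C is H = 0.22·C.
Candidates are each tier's EOQ (if it falls in that tier) and each price-break quantity.
EOQ at £14.10 = 1910.4 (feasible in tier 1): TC = 21,360×£14.10 + (21,360/1910.4)×265 + (1910.4/2)×0.22×£14.10 = £307,101.97.
EOQ at £13.95 = 1920.6 < 11000, so use break Q=11000: TC = 21,360×£13.95 + (21,360/11000.0)×265 + (11000.0/2)×0.22×£13.95 = £315,366.08.
EOQ at £13.61 = 1944.5 < 28000, so use break Q=28000: TC = 21,360×£13.61 + (21,360/28000.0)×265 + (28000.0/2)×0.22×£13.61 = £332,830.56.
EOQ at £13.47 = 1954.5 < 39000, so use break Q=39000: TC = 21,360×£13.47 + (21,360/39000.0)×265 + (39000.0/2)×0.22×£13.47 = £345,650.64.
Lowest total cost is £307,101.97 at Q = 1910.4.

Q* ≈ 1,910 packs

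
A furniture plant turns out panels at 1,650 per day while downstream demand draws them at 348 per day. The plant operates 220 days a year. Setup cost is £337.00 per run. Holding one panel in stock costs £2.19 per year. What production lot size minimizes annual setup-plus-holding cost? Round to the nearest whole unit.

Q* ≈ 5,464 panels

Annual demand D = 348 × 220 = 76,560.
Production build-up factor (1 − d/p) = 1 − 348/1,650 = 0.7891.
Q* = √(2DS / (H(1 − d/p))) = √(2 × 76,560 × 337 / (2.19 × 0.7891)).
= √(51,601,440 / 1.7281) ≈ 5464.436.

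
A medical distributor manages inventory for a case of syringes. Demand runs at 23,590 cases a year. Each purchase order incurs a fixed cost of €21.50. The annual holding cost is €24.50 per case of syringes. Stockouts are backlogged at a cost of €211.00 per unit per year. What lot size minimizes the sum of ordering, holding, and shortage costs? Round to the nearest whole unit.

Q* ≈ 215 cases

With planned backorders, Q* = √(2DS/H) · √((H+B)/B).
√(2DS/H) = √(2 × 23,590 × 21.5 / 24.5) = 203.477.
√((H+B)/B) = √((24.5+211)/211) = 1.0565.
Q* ≈ 214.966.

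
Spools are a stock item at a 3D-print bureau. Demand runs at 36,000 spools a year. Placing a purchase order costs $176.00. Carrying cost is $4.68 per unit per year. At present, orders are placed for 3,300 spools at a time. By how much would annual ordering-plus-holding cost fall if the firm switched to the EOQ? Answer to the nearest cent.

Extra cost ≈ $1,941.03 per year

EOQ = √(2DS/H) = √(2 × 36,000 × 176 / 4.68) ≈ 1645.51.
Cost at Q* = (D/Q*)S + (Q*/2)H = √(2DSH) ≈ $7,700.97.
Cost at Q = 3,300: (36,000/3,300)×176 + (3,300/2)×4.68 = $1,920.00 + $7,722.00 = $9,642.00.
Excess = $9,642.00 − $7,700.97 = $1,941.03.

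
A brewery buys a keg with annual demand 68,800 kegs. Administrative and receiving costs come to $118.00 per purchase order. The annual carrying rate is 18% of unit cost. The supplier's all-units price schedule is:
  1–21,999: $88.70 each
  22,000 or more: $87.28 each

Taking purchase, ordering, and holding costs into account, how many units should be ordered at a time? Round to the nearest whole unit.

Holding cost per unit per year at price C is H = 0.18·C.
For each price level, check whether its EOQ is feasible; otherwise the best quantity at that price is the breakpoint.
EOQ at $88.70 = 1008.4 (feasible in tier 1): TC = 68,800×$88.70 + (68,800/1008.4)×118 + (1008.4/2)×0.18×$88.70 = $6,118,660.83.
EOQ at $87.28 = 1016.6 < 22000, so use break Q=22000: TC = 68,800×$87.28 + (68,800/22000.0)×118 + (22000.0/2)×0.18×$87.28 = $6,178,047.42.
Lowest total cost is $6,118,660.83 at Q = 1008.4.

Q* ≈ 1,008 kegs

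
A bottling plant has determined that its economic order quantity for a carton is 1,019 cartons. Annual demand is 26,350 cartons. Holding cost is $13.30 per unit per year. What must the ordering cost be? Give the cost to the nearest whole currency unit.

S ≈ $262

Squaring Q* = √(2DS/H) gives Q*² = 2DS/H.
From Q* = √(2DS/H): S = Q*²H / (2D) = 1,019² × 13.3 / (2 × 26,350) = 262.0532.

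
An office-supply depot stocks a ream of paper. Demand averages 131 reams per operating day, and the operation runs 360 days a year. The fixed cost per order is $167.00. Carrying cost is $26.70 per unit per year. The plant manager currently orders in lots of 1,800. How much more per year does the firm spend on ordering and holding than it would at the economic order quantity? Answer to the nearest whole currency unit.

Extra cost ≈ $7,898 per year

Annual demand D = 131 × 360 = 47,160.
EOQ = √(2DS/H) = √(2 × 47,160 × 167 / 26.7) ≈ 768.08.
Cost at Q* = (D/Q*)S + (Q*/2)H = √(2DSH) ≈ $20,507.64.
Cost at Q = 1,800: (47,160/1,800)×167 + (1,800/2)×26.7 = $4,375.40 + $24,030.00 = $28,405.40.
Excess = $28,405.40 − $20,507.64 = $7,897.76.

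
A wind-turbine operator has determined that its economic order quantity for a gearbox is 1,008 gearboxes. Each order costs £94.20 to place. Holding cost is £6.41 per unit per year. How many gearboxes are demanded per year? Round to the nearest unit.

D ≈ 34,570 gearboxes per year

The basic EOQ model gives Q* = √(2DS/H); rearrange for the unknown.
From Q* = √(2DS/H): D = Q*²H / (2S) = 1,008² × 6.41 / (2 × 94.2) = 34569.906.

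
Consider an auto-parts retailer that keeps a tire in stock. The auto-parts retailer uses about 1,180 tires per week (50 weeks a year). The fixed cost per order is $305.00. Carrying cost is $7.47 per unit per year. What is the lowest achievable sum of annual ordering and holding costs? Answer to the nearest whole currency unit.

Annual demand D = 1,180 × 50 = 59,000.
EOQ = √(2DS/H) = √(2 × 59,000 × 305 / 7.47) ≈ 2194.98.
At the optimum the two cost components are equal, so total cost = 2·(Q*/2)H = Q*·H.
Minimum total = √(2DSH) = √(2 × 59,000 × 305 × 7.47) ≈ 16396.503.

TC* ≈ $16,397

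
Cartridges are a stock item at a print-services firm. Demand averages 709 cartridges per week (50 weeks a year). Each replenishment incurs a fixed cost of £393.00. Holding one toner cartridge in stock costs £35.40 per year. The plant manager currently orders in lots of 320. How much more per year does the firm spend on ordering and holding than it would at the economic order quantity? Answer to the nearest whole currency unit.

Annual demand D = 709 × 50 = 35,450.
EOQ = √(2DS/H) = √(2 × 35,450 × 393 / 35.4) ≈ 887.19.
Cost at Q* = (D/Q*)S + (Q*/2)H = √(2DSH) ≈ £31,406.61.
Cost at Q = 320: (35,450/320)×393 + (320/2)×35.4 = £43,537.03 + £5,664.00 = £49,201.03.
Excess = £49,201.03 − £31,406.61 = £17,794.42.

Extra cost ≈ £17,794 per year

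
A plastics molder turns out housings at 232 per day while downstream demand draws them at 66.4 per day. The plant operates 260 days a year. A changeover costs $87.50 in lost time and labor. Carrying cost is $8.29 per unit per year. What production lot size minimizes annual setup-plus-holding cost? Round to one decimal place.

Q* ≈ 714.5 housings

Annual demand D = 66.4 × 260 = 17,264.
Production build-up factor (1 − d/p) = 1 − 66.4/232 = 0.7138.
Q* = √(2DS / (H(1 − d/p))) = √(2 × 17,264 × 87.5 / (8.29 × 0.7138)).
= √(3,021,200 / 5.9173) ≈ 714.540.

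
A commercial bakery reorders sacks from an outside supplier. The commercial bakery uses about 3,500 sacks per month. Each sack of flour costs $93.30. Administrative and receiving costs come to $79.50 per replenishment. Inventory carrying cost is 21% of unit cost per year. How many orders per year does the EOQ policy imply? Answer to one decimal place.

N ≈ 71.9 orders per year

Annual demand D = 3,500 × 12 = 42,000.
Holding cost H = 0.21 × $93.30 = $19.5930 per unit per year.
EOQ = √(2DS/H) = √(2 × 42,000 × 79.5 / 19.593) ≈ 583.81.
Orders per year = D / Q* = 42,000 / 583.81 ≈ 71.941.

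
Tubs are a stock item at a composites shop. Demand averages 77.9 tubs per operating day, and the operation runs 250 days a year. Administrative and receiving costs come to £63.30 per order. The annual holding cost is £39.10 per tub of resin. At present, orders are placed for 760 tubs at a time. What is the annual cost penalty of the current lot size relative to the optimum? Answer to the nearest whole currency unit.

Annual demand D = 77.9 × 250 = 19,475.
EOQ = √(2DS/H) = √(2 × 19,475 × 63.3 / 39.1) ≈ 251.11.
Cost at Q* = (D/Q*)S + (Q*/2)H = √(2DSH) ≈ £9,818.47.
Cost at Q = 760: (19,475/760)×63.3 + (760/2)×39.1 = £1,622.06 + £14,858.00 = £16,480.06.
Excess = £16,480.06 − £9,818.47 = £6,661.59.

Extra cost ≈ £6,662 per year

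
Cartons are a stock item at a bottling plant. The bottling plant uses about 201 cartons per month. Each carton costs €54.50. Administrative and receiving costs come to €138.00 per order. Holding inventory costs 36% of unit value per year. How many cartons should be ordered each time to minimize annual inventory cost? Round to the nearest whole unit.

Annual demand D = 201 × 12 = 2,412.
Holding cost H = 0.36 × €54.50 = €19.6200 per unit per year.
EOQ = √(2DS / H) = √(2 × 2,412 × 138 / 19.62).
= √(665,712 / 19.62) = √33,930.2752 ≈ 184.202.

Q* ≈ 184 cartons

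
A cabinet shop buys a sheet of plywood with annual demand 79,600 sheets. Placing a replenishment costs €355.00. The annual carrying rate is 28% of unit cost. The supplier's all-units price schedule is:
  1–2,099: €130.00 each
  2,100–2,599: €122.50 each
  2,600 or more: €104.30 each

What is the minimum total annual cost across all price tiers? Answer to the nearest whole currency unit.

Holding cost per unit per year at price C is H = 0.28·C.
For each price level, check whether its EOQ is feasible; otherwise the best quantity at that price is the breakpoint.
EOQ at €130.00 = 1246.0 (feasible in tier 1): TC = 79,600×€130.00 + (79,600/1246.0)×355 + (1246.0/2)×0.28×€130.00 = €10,393,356.17.
EOQ at €122.50 = 1283.6 < 2100, so use break Q=2100: TC = 79,600×€122.50 + (79,600/2100.0)×355 + (2100.0/2)×0.28×€122.50 = €9,800,471.19.
EOQ at €104.30 = 1391.1 < 2600, so use break Q=2600: TC = 79,600×€104.30 + (79,600/2600.0)×355 + (2600.0/2)×0.28×€104.30 = €8,351,113.66.
Lowest total cost among the candidates is at Q = 2600.0.

TC* ≈ €8,351,114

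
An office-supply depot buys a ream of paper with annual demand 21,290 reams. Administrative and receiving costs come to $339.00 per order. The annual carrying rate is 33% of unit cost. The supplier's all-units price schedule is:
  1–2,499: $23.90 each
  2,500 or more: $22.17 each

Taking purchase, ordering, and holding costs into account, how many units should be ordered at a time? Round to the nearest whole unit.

Q* ≈ 2,500 reams

Holding cost per unit per year at price C is H = 0.33·C.
For each price level, check whether its EOQ is feasible; otherwise the best quantity at that price is the breakpoint.
EOQ at $23.90 = 1352.8 (feasible in tier 1): TC = 21,290×$23.90 + (21,290/1352.8)×339 + (1352.8/2)×0.33×$23.90 = $519,500.86.
EOQ at $22.17 = 1404.6 < 2500, so use break Q=2500: TC = 21,290×$22.17 + (21,290/2500.0)×339 + (2500.0/2)×0.33×$22.17 = $484,031.35.
Lowest total cost is $484,031.35 at Q = 2500.0.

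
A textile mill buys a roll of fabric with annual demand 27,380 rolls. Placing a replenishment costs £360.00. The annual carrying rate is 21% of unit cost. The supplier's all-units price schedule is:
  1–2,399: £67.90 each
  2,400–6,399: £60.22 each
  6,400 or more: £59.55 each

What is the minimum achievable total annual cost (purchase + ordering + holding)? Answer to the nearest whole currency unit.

Holding cost per unit per year at price C is H = 0.21·C.
For each price level, check whether its EOQ is feasible; otherwise the best quantity at that price is the breakpoint.
EOQ at £67.90 = 1175.8 (feasible in tier 1): TC = 27,380×£67.90 + (27,380/1175.8)×360 + (1175.8/2)×0.21×£67.90 = £1,875,867.92.
EOQ at £60.22 = 1248.5 < 2400, so use break Q=2400: TC = 27,380×£60.22 + (27,380/2400.0)×360 + (2400.0/2)×0.21×£60.22 = £1,668,106.04.
EOQ at £59.55 = 1255.5 < 6400, so use break Q=6400: TC = 27,380×£59.55 + (27,380/6400.0)×360 + (6400.0/2)×0.21×£59.55 = £1,672,036.73.
Lowest total cost among the candidates is at Q = 2400.0.

TC* ≈ £1,668,106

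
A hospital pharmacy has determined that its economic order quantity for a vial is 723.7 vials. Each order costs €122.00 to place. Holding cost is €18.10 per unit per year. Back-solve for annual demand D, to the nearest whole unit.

D ≈ 38,851 vials per year

Squaring Q* = √(2DS/H) gives Q*² = 2DS/H.
From Q* = √(2DS/H): D = Q*²H / (2S) = 723.7² × 18.1 / (2 × 122) = 38851.330.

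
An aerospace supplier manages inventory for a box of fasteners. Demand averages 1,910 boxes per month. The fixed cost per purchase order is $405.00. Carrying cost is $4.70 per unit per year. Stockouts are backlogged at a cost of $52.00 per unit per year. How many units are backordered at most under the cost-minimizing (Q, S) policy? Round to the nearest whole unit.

Annual demand D = 1,910 × 12 = 22,920.
With planned backorders, Q* = √(2DS/H) · √((H+B)/B).
√(2DS/H) = √(2 × 22,920 × 405 / 4.7) = 1987.471.
√((H+B)/B) = √((4.7+52)/52) = 1.0442.
Q* ≈ 2075.347.
S* = Q* · H/(H+B) = 2075.347 × 4.7/56.7 ≈ 172.031.

S* ≈ 172 boxes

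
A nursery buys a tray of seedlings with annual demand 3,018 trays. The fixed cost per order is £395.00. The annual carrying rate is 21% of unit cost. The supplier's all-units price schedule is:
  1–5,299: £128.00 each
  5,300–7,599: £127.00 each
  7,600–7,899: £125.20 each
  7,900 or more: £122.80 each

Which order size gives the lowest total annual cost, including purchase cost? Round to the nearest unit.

Holding cost per unit per year at price C is H = 0.21·C.
Evaluate total cost at each tier's feasible EOQ or, if the EOQ is below the tier, at the tier's minimum quantity.
EOQ at £128.00 = 297.8 (feasible in tier 1): TC = 3,018×£128.00 + (3,018/297.8)×395 + (297.8/2)×0.21×£128.00 = £394,309.49.
EOQ at £127.00 = 299.0 < 5300, so use break Q=5300: TC = 3,018×£127.00 + (3,018/5300.0)×395 + (5300.0/2)×0.21×£127.00 = £454,186.43.
EOQ at £125.20 = 301.1 < 7600, so use break Q=7600: TC = 3,018×£125.20 + (3,018/7600.0)×395 + (7600.0/2)×0.21×£125.20 = £477,920.06.
EOQ at £122.80 = 304.1 < 7900, so use break Q=7900: TC = 3,018×£122.80 + (3,018/7900.0)×395 + (7900.0/2)×0.21×£122.80 = £472,623.90.
Lowest total cost is £394,309.49 at Q = 297.8.

Q* ≈ 298 trays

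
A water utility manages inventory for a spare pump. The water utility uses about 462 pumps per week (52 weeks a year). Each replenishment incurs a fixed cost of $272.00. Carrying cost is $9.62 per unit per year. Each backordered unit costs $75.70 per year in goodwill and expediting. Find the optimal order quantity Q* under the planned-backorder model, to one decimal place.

Annual demand D = 462 × 52 = 24,024.
With planned backorders, Q* = √(2DS/H) · √((H+B)/B).
√(2DS/H) = √(2 × 24,024 × 272 / 9.62) = 1165.560.
√((H+B)/B) = √((9.62+75.7)/75.7) = 1.0616.
Q* ≈ 1237.406.

Q* ≈ 1,237.4 pumps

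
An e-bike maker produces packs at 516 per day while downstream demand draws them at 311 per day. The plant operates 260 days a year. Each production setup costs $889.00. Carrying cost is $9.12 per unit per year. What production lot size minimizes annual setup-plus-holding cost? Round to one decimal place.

Annual demand D = 311 × 260 = 80,860.
Production build-up factor (1 − d/p) = 1 − 311/516 = 0.3973.
Q* = √(2DS / (H(1 − d/p))) = √(2 × 80,860 × 889 / (9.12 × 0.3973)).
= √(143,769,080 / 3.6233) ≈ 6299.169.

Q* ≈ 6,299.2 packs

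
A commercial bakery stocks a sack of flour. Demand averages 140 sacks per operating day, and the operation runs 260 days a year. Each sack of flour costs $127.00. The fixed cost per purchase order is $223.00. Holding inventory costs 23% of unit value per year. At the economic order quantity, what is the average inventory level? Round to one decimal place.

Average inventory ≈ 372.8 sacks

Annual demand D = 140 × 260 = 36,400.
Holding cost H = 0.23 × $127.00 = $29.2100 per unit per year.
EOQ = √(2DS/H) = √(2 × 36,400 × 223 / 29.21) ≈ 745.51.
Average inventory = Q*/2 ≈ 745.51 / 2 = 372.754.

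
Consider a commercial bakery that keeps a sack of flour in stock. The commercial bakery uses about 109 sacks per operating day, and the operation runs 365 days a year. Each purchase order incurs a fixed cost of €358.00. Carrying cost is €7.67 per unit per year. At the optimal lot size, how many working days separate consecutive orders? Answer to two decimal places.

T ≈ 17.68 days

Annual demand D = 109 × 365 = 39,785.
The optimal lot size = √(2DS/H) = √(2 × 39,785 × 358 / 7.67) ≈ 1927.16.
Cycle time = Q*/D × 365 = 1927.16 / 39,785 × 365 ≈ 17.680 days.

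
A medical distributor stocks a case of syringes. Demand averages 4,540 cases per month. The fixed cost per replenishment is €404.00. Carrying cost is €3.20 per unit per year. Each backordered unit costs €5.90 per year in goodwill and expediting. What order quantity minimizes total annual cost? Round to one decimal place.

Q* ≈ 4,606.2 cases

Annual demand D = 4,540 × 12 = 54,480.
With planned backorders, Q* = √(2DS/H) · √((H+B)/B).
√(2DS/H) = √(2 × 54,480 × 404 / 3.2) = 3708.935.
√((H+B)/B) = √((3.2+5.9)/5.9) = 1.2419.
Q* ≈ 4606.212.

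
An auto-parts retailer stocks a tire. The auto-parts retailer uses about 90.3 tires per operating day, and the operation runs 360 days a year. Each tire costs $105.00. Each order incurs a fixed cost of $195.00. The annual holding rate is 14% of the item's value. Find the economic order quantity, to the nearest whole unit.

Q* ≈ 929 tires

Annual demand D = 90.3 × 360 = 32,508.
Holding cost H = 0.14 × $105.00 = $14.7000 per unit per year.
EOQ = √(2DS / H) = √(2 × 32,508 × 195 / 14.7).
= √(12,678,120 / 14.7) = √862,457.1429 ≈ 928.686.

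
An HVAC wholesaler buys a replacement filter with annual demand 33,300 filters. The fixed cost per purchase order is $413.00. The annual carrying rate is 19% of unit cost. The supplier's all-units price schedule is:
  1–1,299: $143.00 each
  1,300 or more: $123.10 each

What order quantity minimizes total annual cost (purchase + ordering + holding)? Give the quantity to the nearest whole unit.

Q* ≈ 1,300 filters

Holding cost per unit per year at price C is H = 0.19·C.
Evaluate total cost at each tier's feasible EOQ or, if the EOQ is below the tier, at the tier's minimum quantity.
EOQ at $143.00 = 1006.2 (feasible in tier 1): TC = 33,300×$143.00 + (33,300/1006.2)×413 + (1006.2/2)×0.19×$143.00 = $4,789,237.38.
EOQ at $123.10 = 1084.4 < 1300, so use break Q=1300: TC = 33,300×$123.10 + (33,300/1300.0)×413 + (1300.0/2)×0.19×$123.10 = $4,125,012.00.
Lowest total cost is $4,125,012.00 at Q = 1300.0.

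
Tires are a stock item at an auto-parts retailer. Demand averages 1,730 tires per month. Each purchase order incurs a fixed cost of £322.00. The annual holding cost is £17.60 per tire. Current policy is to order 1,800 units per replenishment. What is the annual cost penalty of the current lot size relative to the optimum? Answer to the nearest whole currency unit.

Annual demand D = 1,730 × 12 = 20,760.
EOQ = √(2DS/H) = √(2 × 20,760 × 322 / 17.6) ≈ 871.57.
Cost at Q* = (D/Q*)S + (Q*/2)H = √(2DSH) ≈ £15,339.56.
Cost at Q = 1,800: (20,760/1,800)×322 + (1,800/2)×17.6 = £3,713.73 + £15,840.00 = £19,553.73.
Excess = £19,553.73 − £15,339.56 = £4,214.17.

Extra cost ≈ £4,214 per year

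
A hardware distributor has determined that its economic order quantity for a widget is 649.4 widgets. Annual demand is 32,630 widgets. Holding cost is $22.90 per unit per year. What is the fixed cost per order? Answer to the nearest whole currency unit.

S ≈ $148

Squaring Q* = √(2DS/H) gives Q*² = 2DS/H.
From Q* = √(2DS/H): S = Q*²H / (2D) = 649.4² × 22.9 / (2 × 32,630) = 147.9834.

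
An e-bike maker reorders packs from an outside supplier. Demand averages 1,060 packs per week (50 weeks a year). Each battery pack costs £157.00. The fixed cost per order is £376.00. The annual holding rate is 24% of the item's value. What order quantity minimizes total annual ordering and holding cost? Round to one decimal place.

Q* ≈ 1,028.5 packs

Annual demand D = 1,060 × 50 = 53,000.
Holding cost H = 0.24 × £157.00 = £37.6800 per unit per year.
EOQ = √(2DS / H) = √(2 × 53,000 × 376 / 37.68).
= √(39,856,000 / 37.68) = √1,057,749.4692 ≈ 1028.469.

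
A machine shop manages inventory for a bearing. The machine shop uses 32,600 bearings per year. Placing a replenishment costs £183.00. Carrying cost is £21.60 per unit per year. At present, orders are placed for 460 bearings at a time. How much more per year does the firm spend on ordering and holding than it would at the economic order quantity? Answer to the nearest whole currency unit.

Extra cost ≈ £1,883 per year

EOQ = √(2DS/H) = √(2 × 32,600 × 183 / 21.6) ≈ 743.23.
Cost at Q* = (D/Q*)S + (Q*/2)H = √(2DSH) ≈ £16,053.74.
Cost at Q = 460: (32,600/460)×183 + (460/2)×21.6 = £12,969.13 + £4,968.00 = £17,937.13.
Excess = £17,937.13 − £16,053.74 = £1,883.39.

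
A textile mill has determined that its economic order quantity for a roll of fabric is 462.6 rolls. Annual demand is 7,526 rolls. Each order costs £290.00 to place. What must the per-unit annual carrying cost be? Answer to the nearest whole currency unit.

The basic EOQ model gives Q* = √(2DS/H); rearrange for the unknown.
From Q* = √(2DS/H): H = 2DS / Q*² = 2 × 7,526 × 290 / 462.6² = 20.3977.

H ≈ £20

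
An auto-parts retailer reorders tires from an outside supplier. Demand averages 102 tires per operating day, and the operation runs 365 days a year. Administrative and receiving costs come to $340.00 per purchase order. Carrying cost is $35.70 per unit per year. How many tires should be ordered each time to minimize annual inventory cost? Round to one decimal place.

Q* ≈ 842.1 tires

Annual demand D = 102 × 365 = 37,230.
EOQ = √(2DS / H) = √(2 × 37,230 × 340 / 35.7).
= √(25,316,400 / 35.7) = √709,142.8571 ≈ 842.106.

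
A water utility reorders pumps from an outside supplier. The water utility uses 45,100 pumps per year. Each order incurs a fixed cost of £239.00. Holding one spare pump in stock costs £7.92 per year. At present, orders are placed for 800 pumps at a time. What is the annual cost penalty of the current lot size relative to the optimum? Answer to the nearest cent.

Extra cost ≈ £3,574.96 per year

EOQ = √(2DS/H) = √(2 × 45,100 × 239 / 7.92) ≈ 1649.83.
Cost at Q* = (D/Q*)S + (Q*/2)H = √(2DSH) ≈ £13,066.67.
Cost at Q = 800: (45,100/800)×239 + (800/2)×7.92 = £13,473.62 + £3,168.00 = £16,641.62.
Excess = £16,641.62 − £13,066.67 = £3,574.96.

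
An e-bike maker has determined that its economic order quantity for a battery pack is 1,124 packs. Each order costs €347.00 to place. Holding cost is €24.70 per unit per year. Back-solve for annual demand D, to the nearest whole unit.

The basic EOQ model gives Q* = √(2DS/H); rearrange for the unknown.
From Q* = √(2DS/H): D = Q*²H / (2S) = 1,124² × 24.7 / (2 × 347) = 44964.535.

D ≈ 44,965 packs per year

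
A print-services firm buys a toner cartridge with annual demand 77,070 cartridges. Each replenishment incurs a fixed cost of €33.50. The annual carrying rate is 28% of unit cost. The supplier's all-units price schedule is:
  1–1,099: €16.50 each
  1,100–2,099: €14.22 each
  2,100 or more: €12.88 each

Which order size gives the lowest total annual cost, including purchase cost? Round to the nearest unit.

Holding cost per unit per year at price C is H = 0.28·C.
For each price level, check whether its EOQ is feasible; otherwise the best quantity at that price is the breakpoint.
EOQ at €16.50 = 1057.2 (feasible in tier 1): TC = 77,070×€16.50 + (77,070/1057.2)×33.5 + (1057.2/2)×0.28×€16.50 = €1,276,539.29.
EOQ at €14.22 = 1138.8 (feasible in tier 2): TC = 77,070×€14.22 + (77,070/1138.8)×33.5 + (1138.8/2)×0.28×€14.22 = €1,100,469.69.
EOQ at €12.88 = 1196.6 < 2100, so use break Q=2100: TC = 77,070×€12.88 + (77,070/2100.0)×33.5 + (2100.0/2)×0.28×€12.88 = €997,677.77.
Lowest total cost is €997,677.77 at Q = 2100.0.

Q* ≈ 2,100 cartridges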